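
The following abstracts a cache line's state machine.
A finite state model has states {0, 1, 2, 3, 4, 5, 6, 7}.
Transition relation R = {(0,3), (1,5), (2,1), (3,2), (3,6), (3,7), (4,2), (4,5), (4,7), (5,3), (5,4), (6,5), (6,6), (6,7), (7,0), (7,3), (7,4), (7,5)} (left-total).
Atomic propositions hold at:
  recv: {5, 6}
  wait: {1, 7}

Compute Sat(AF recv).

{1, 2, 5, 6}

AF recv: least fixpoint, start Z0 = {5, 6}, add states with every successor in Z. Z1 = {1, 5, 6}; Z2 = {1, 2, 5, 6}; fixed.
Sat(AF recv) = {1, 2, 5, 6}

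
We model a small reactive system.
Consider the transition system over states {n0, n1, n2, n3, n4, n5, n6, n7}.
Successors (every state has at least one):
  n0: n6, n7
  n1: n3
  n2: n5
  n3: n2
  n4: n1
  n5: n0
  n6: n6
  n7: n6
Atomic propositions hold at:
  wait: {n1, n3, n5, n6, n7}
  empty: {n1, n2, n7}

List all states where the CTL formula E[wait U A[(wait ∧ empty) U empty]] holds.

Sat(wait ∧ empty) = {n1, n7}
A[(wait ∧ empty) U empty]: least fixpoint, start Z0 = Sat(empty) = {n1, n2, n7}, add states in Sat(wait ∧ empty) with every successor in Z. Already a fixed point.
Sat(A[(wait ∧ empty) U empty]) = {n1, n2, n7}
E[wait U A[(wait ∧ empty) U empty]]: least fixpoint, start Z0 = Sat(A[(wait ∧ empty) U empty]) = {n1, n2, n7}, add states in Sat(wait) with some successor in Z. Z1 = {n1, n2, n3, n7}; fixed.
Sat(E[wait U A[(wait ∧ empty) U empty]]) = {n1, n2, n3, n7}

{n1, n2, n3, n7}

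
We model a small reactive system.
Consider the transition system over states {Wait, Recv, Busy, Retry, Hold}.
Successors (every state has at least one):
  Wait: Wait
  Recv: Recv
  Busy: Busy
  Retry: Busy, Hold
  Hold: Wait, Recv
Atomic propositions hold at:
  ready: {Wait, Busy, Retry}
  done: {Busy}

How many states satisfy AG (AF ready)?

2

AF ready: least fixpoint, start Z0 = {Wait, Busy, Retry}, add states with every successor in Z. Already a fixed point.
Sat(AF ready) = {Wait, Busy, Retry}
AG (AF ready): greatest fixpoint, start Z0 = {Wait, Busy, Retry}, keep only states in Sat with every successor in Z. Z1 = {Wait, Busy}; fixed.
Sat(AG (AF ready)) = {Wait, Busy}
|Sat(AG (AF ready))| = |{Wait, Busy}| = 2.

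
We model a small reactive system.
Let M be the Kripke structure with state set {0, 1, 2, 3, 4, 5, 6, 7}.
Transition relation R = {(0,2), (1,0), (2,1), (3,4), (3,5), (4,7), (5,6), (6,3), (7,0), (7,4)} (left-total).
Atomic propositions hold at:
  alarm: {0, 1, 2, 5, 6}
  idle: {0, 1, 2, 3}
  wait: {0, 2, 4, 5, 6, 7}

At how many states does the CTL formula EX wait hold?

Sat(EX wait) = {s : some successor in {0, 2, 4, 5, 6, 7}} = {0, 1, 3, 4, 5, 7}
|Sat(EX wait)| = |{0, 1, 3, 4, 5, 7}| = 6.

6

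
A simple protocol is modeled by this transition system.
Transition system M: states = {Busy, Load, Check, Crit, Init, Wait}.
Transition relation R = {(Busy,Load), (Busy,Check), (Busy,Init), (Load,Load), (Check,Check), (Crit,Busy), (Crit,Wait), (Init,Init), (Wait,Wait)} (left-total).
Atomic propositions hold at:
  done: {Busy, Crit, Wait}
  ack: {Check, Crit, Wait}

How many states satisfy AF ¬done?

Sat(¬done) = {Load, Check, Init}
AF ¬done: least fixpoint, start Z0 = {Load, Check, Init}, add states with every successor in Z. Z1 = {Busy, Load, Check, Init}; fixed.
Sat(AF ¬done) = {Busy, Load, Check, Init}
|Sat(AF ¬done)| = |{Busy, Load, Check, Init}| = 4.

4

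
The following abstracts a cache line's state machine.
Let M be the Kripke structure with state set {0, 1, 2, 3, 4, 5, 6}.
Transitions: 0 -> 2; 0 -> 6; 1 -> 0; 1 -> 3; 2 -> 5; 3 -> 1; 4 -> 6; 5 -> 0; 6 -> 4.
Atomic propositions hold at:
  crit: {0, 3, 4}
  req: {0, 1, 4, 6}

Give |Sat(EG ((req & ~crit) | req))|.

4

Sat(~crit) = {1, 2, 5, 6}
Sat(req & ~crit) = {1, 6}
Sat((req & ~crit) | req) = {0, 1, 4, 6}
EG ((req & ~crit) | req): greatest fixpoint, start Z0 = {0, 1, 4, 6}, keep only states in Sat with some successor in Z. Already a fixed point.
Sat(EG ((req & ~crit) | req)) = {0, 1, 4, 6}
|Sat(EG ((req & ~crit) | req))| = |{0, 1, 4, 6}| = 4.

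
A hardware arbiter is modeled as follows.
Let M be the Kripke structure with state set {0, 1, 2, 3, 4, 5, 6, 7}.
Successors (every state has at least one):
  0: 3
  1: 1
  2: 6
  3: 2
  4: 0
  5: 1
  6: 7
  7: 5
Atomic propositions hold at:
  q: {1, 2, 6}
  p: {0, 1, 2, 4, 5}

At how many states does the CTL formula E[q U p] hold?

E[q U p]: least fixpoint, start Z0 = Sat(p) = {0, 1, 2, 4, 5}, add states in Sat(q) with some successor in Z. Already a fixed point.
Sat(E[q U p]) = {0, 1, 2, 4, 5}
|Sat(E[q U p])| = |{0, 1, 2, 4, 5}| = 5.

5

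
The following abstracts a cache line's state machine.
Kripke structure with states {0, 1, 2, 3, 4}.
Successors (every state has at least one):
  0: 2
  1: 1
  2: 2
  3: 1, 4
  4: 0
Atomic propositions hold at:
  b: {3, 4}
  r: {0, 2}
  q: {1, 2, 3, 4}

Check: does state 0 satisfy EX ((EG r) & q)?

EG r: greatest fixpoint, start Z0 = {0, 2}, keep only states in Sat with some successor in Z. Already a fixed point.
Sat(EG r) = {0, 2}
Sat((EG r) & q) = {2}
Sat(EX ((EG r) & q)) = {s : some successor in {2}} = {0, 2}
0 ∈ Sat(EX ((EG r) & q)) = {0, 2}, so the formula holds at 0.

Yes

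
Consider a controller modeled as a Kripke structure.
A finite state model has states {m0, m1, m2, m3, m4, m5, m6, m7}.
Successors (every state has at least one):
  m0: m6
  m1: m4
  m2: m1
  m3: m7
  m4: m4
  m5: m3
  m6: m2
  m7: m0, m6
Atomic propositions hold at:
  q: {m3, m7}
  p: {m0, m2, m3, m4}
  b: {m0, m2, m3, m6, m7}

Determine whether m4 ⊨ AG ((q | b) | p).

Sat(q | b) = {m0, m2, m3, m6, m7}
Sat((q | b) | p) = {m0, m2, m3, m4, m6, m7}
AG ((q | b) | p): greatest fixpoint, start Z0 = {m0, m2, m3, m4, m6, m7}, keep only states in Sat with every successor in Z. Z1 = {m0, m3, m4, m6, m7}; Z2 = {m0, m3, m4, m7}; Z3 = {m3, m4}; Z4 = {m4}; fixed.
Sat(AG ((q | b) | p)) = {m4}
m4 ∈ Sat(AG ((q | b) | p)) = {m4}, so the formula holds at m4.

Yes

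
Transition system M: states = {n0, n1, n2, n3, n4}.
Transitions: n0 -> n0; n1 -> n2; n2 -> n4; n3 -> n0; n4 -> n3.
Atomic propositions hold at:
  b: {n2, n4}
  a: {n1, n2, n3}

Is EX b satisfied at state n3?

Sat(EX b) = {s : some successor in {n2, n4}} = {n1, n2}
n3 ∉ Sat(EX b) = {n1, n2}, so the formula does not hold at n3.

No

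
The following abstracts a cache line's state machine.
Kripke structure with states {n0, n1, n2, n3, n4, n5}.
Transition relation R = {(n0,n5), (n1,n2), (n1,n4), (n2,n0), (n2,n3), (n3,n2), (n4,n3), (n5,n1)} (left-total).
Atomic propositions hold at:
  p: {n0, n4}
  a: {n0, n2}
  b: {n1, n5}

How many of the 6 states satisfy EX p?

2

Sat(EX p) = {s : some successor in {n0, n4}} = {n1, n2}
|Sat(EX p)| = |{n1, n2}| = 2.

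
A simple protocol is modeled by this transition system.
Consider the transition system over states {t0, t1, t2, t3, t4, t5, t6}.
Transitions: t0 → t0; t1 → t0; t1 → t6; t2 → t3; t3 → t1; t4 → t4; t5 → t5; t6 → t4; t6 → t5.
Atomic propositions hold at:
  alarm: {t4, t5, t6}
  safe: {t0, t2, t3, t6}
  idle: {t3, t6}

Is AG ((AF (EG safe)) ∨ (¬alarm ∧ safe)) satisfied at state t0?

EG safe: greatest fixpoint, start Z0 = {t0, t2, t3, t6}, keep only states in Sat with some successor in Z. Z1 = {t0, t2}; Z2 = {t0}; fixed.
Sat(EG safe) = {t0}
AF (EG safe): least fixpoint, start Z0 = {t0}, add states with every successor in Z. Already a fixed point.
Sat(AF (EG safe)) = {t0}
Sat(¬alarm) = {t0, t1, t2, t3}
Sat(¬alarm ∧ safe) = {t0, t2, t3}
Sat((AF (EG safe)) ∨ (¬alarm ∧ safe)) = {t0, t2, t3}
AG ((AF (EG safe)) ∨ (¬alarm ∧ safe)): greatest fixpoint, start Z0 = {t0, t2, t3}, keep only states in Sat with every successor in Z. Z1 = {t0, t2}; Z2 = {t0}; fixed.
Sat(AG ((AF (EG safe)) ∨ (¬alarm ∧ safe))) = {t0}
t0 ∈ Sat(AG ((AF (EG safe)) ∨ (¬alarm ∧ safe))) = {t0}, so the formula holds at t0.

Yes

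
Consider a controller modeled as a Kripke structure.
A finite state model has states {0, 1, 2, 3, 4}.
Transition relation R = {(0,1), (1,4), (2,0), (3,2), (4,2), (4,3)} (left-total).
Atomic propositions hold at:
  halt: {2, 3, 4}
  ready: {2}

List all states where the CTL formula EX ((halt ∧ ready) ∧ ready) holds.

{3, 4}

Sat(halt ∧ ready) = {2}
Sat((halt ∧ ready) ∧ ready) = {2}
Sat(EX ((halt ∧ ready) ∧ ready)) = {s : some successor in {2}} = {3, 4}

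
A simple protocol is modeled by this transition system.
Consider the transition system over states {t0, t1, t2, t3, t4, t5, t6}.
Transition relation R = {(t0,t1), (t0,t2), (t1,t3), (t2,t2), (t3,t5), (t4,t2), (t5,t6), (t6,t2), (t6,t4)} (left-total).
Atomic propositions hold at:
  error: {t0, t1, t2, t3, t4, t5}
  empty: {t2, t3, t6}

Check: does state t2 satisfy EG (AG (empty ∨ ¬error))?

Sat(¬error) = {t6}
Sat(empty ∨ ¬error) = {t2, t3, t6}
AG (empty ∨ ¬error): greatest fixpoint, start Z0 = {t2, t3, t6}, keep only states in Sat with every successor in Z. Z1 = {t2}; fixed.
Sat(AG (empty ∨ ¬error)) = {t2}
EG (AG (empty ∨ ¬error)): greatest fixpoint, start Z0 = {t2}, keep only states in Sat with some successor in Z. Already a fixed point.
Sat(EG (AG (empty ∨ ¬error))) = {t2}
t2 ∈ Sat(EG (AG (empty ∨ ¬error))) = {t2}, so the formula holds at t2.

Yes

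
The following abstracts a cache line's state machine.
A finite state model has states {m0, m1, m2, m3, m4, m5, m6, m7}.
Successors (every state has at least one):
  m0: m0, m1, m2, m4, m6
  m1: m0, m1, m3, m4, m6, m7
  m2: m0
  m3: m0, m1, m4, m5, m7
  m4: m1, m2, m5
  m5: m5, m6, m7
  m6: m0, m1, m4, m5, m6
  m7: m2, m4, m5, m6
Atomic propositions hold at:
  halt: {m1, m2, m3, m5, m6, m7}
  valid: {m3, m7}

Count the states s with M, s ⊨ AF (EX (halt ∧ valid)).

3

Sat(halt ∧ valid) = {m3, m7}
Sat(EX (halt ∧ valid)) = {s : some successor in {m3, m7}} = {m1, m3, m5}
AF (EX (halt ∧ valid)): least fixpoint, start Z0 = {m1, m3, m5}, add states with every successor in Z. Already a fixed point.
Sat(AF (EX (halt ∧ valid))) = {m1, m3, m5}
|Sat(AF (EX (halt ∧ valid)))| = |{m1, m3, m5}| = 3.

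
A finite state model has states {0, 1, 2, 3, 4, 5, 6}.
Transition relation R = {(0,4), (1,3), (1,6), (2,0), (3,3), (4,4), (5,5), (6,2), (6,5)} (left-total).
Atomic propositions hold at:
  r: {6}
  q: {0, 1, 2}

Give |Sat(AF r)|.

AF r: least fixpoint, start Z0 = {6}, add states with every successor in Z. Already a fixed point.
Sat(AF r) = {6}
|Sat(AF r)| = |{6}| = 1.

1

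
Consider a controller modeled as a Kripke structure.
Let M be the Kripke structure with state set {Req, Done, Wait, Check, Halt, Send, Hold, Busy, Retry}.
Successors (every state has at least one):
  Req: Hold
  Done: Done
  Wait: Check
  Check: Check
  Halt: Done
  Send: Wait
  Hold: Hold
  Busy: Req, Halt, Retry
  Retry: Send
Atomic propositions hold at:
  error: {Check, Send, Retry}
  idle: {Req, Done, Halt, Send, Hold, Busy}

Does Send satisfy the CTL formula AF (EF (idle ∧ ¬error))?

No

Sat(¬error) = {Req, Done, Wait, Halt, Hold, Busy}
Sat(idle ∧ ¬error) = {Req, Done, Halt, Hold, Busy}
EF (idle ∧ ¬error): least fixpoint, start Z0 = {Req, Done, Halt, Hold, Busy}, add states with some successor in Z. Already a fixed point.
Sat(EF (idle ∧ ¬error)) = {Req, Done, Halt, Hold, Busy}
AF (EF (idle ∧ ¬error)): least fixpoint, start Z0 = {Req, Done, Halt, Hold, Busy}, add states with every successor in Z. Already a fixed point.
Sat(AF (EF (idle ∧ ¬error))) = {Req, Done, Halt, Hold, Busy}
Send ∉ Sat(AF (EF (idle ∧ ¬error))) = {Req, Done, Halt, Hold, Busy}, so the formula does not hold at Send.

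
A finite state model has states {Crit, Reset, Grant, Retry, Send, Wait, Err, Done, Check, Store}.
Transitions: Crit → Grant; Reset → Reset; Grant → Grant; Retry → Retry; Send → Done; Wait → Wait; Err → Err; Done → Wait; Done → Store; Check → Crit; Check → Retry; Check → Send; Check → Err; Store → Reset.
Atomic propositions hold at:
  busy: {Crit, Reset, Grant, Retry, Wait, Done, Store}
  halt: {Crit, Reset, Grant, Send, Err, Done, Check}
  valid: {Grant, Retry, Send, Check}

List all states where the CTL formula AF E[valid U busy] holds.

{Crit, Reset, Grant, Retry, Send, Wait, Done, Check, Store}

E[valid U busy]: least fixpoint, start Z0 = Sat(busy) = {Crit, Reset, Grant, Retry, Wait, Done, Store}, add states in Sat(valid) with some successor in Z. Z1 = {Crit, Reset, Grant, Retry, Send, Wait, Done, Check, Store}; fixed.
Sat(E[valid U busy]) = {Crit, Reset, Grant, Retry, Send, Wait, Done, Check, Store}
AF E[valid U busy]: least fixpoint, start Z0 = {Crit, Reset, Grant, Retry, Send, Wait, Done, Check, Store}, add states with every successor in Z. Already a fixed point.
Sat(AF E[valid U busy]) = {Crit, Reset, Grant, Retry, Send, Wait, Done, Check, Store}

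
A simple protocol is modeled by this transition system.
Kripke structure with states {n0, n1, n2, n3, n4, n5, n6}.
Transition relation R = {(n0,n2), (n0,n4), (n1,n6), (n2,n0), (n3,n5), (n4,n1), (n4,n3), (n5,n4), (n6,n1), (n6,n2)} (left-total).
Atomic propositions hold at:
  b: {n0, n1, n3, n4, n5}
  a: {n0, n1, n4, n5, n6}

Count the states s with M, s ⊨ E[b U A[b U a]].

A[b U a]: least fixpoint, start Z0 = Sat(a) = {n0, n1, n4, n5, n6}, add states in Sat(b) with every successor in Z. Z1 = {n0, n1, n3, n4, n5, n6}; fixed.
Sat(A[b U a]) = {n0, n1, n3, n4, n5, n6}
E[b U A[b U a]]: least fixpoint, start Z0 = Sat(A[b U a]) = {n0, n1, n3, n4, n5, n6}, add states in Sat(b) with some successor in Z. Already a fixed point.
Sat(E[b U A[b U a]]) = {n0, n1, n3, n4, n5, n6}
|Sat(E[b U A[b U a]])| = |{n0, n1, n3, n4, n5, n6}| = 6.

6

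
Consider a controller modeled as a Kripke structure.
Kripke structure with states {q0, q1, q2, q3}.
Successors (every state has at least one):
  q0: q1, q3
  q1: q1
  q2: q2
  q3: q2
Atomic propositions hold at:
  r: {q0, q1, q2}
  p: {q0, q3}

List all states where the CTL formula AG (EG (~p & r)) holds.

{q1, q2}

Sat(~p) = {q1, q2}
Sat(~p & r) = {q1, q2}
EG (~p & r): greatest fixpoint, start Z0 = {q1, q2}, keep only states in Sat with some successor in Z. Already a fixed point.
Sat(EG (~p & r)) = {q1, q2}
AG (EG (~p & r)): greatest fixpoint, start Z0 = {q1, q2}, keep only states in Sat with every successor in Z. Already a fixed point.
Sat(AG (EG (~p & r))) = {q1, q2}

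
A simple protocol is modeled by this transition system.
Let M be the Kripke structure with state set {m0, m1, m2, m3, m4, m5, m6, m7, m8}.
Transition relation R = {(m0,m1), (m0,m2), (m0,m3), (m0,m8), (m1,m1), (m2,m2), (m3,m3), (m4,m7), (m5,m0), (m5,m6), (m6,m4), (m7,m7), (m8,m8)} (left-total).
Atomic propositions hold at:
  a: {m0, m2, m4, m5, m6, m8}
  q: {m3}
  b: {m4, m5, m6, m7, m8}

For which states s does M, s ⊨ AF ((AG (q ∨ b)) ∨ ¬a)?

{m1, m3, m4, m6, m7, m8}

Sat(q ∨ b) = {m3, m4, m5, m6, m7, m8}
AG (q ∨ b): greatest fixpoint, start Z0 = {m3, m4, m5, m6, m7, m8}, keep only states in Sat with every successor in Z. Z1 = {m3, m4, m6, m7, m8}; fixed.
Sat(AG (q ∨ b)) = {m3, m4, m6, m7, m8}
Sat(¬a) = {m1, m3, m7}
Sat((AG (q ∨ b)) ∨ ¬a) = {m1, m3, m4, m6, m7, m8}
AF ((AG (q ∨ b)) ∨ ¬a): least fixpoint, start Z0 = {m1, m3, m4, m6, m7, m8}, add states with every successor in Z. Already a fixed point.
Sat(AF ((AG (q ∨ b)) ∨ ¬a)) = {m1, m3, m4, m6, m7, m8}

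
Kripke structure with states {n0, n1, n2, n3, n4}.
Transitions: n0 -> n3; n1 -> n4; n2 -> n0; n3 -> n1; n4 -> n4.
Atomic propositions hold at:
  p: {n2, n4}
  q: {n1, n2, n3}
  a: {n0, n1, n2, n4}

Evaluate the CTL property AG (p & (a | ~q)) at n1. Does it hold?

No

Sat(~q) = {n0, n4}
Sat(a | ~q) = {n0, n1, n2, n4}
Sat(p & (a | ~q)) = {n2, n4}
AG (p & (a | ~q)): greatest fixpoint, start Z0 = {n2, n4}, keep only states in Sat with every successor in Z. Z1 = {n4}; fixed.
Sat(AG (p & (a | ~q))) = {n4}
n1 ∉ Sat(AG (p & (a | ~q))) = {n4}, so the formula does not hold at n1.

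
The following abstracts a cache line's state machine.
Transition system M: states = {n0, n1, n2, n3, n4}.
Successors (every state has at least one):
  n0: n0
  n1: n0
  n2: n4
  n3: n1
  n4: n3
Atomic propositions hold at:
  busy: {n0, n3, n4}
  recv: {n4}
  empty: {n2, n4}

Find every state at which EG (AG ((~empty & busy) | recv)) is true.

{n0}

Sat(~empty) = {n0, n1, n3}
Sat(~empty & busy) = {n0, n3}
Sat((~empty & busy) | recv) = {n0, n3, n4}
AG ((~empty & busy) | recv): greatest fixpoint, start Z0 = {n0, n3, n4}, keep only states in Sat with every successor in Z. Z1 = {n0, n4}; Z2 = {n0}; fixed.
Sat(AG ((~empty & busy) | recv)) = {n0}
EG (AG ((~empty & busy) | recv)): greatest fixpoint, start Z0 = {n0}, keep only states in Sat with some successor in Z. Already a fixed point.
Sat(EG (AG ((~empty & busy) | recv))) = {n0}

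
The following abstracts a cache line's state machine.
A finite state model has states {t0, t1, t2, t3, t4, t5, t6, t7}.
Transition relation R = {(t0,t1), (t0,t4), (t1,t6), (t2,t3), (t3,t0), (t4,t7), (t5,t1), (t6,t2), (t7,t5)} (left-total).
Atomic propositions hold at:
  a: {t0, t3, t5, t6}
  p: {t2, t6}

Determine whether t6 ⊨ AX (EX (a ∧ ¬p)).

Sat(¬p) = {t0, t1, t3, t4, t5, t7}
Sat(a ∧ ¬p) = {t0, t3, t5}
Sat(EX (a ∧ ¬p)) = {s : some successor in {t0, t3, t5}} = {t2, t3, t7}
Sat(AX (EX (a ∧ ¬p))) = {s : every successor in {t2, t3, t7}} = {t2, t4, t6}
t6 ∈ Sat(AX (EX (a ∧ ¬p))) = {t2, t4, t6}, so the formula holds at t6.

Yes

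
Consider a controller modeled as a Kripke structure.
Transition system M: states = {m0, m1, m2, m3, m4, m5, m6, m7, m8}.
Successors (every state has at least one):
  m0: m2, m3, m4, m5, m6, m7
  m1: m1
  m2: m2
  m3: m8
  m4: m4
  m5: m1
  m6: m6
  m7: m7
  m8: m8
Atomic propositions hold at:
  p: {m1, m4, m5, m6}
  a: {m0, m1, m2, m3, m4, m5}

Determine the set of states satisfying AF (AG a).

{m1, m2, m4, m5}

AG a: greatest fixpoint, start Z0 = {m0, m1, m2, m3, m4, m5}, keep only states in Sat with every successor in Z. Z1 = {m1, m2, m4, m5}; fixed.
Sat(AG a) = {m1, m2, m4, m5}
AF (AG a): least fixpoint, start Z0 = {m1, m2, m4, m5}, add states with every successor in Z. Already a fixed point.
Sat(AF (AG a)) = {m1, m2, m4, m5}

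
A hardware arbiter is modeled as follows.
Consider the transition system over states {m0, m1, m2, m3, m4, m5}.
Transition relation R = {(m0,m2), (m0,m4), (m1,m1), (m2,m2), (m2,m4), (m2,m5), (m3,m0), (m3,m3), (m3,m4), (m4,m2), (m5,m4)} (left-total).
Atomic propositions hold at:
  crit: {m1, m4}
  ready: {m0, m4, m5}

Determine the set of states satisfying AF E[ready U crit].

E[ready U crit]: least fixpoint, start Z0 = Sat(crit) = {m1, m4}, add states in Sat(ready) with some successor in Z. Z1 = {m0, m1, m4, m5}; fixed.
Sat(E[ready U crit]) = {m0, m1, m4, m5}
AF E[ready U crit]: least fixpoint, start Z0 = {m0, m1, m4, m5}, add states with every successor in Z. Already a fixed point.
Sat(AF E[ready U crit]) = {m0, m1, m4, m5}

{m0, m1, m4, m5}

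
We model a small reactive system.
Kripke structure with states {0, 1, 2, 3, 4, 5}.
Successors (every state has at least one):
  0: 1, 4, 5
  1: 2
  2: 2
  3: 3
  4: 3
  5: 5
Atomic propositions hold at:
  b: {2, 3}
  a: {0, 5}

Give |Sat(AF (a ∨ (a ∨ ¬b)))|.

Sat(¬b) = {0, 1, 4, 5}
Sat(a ∨ ¬b) = {0, 1, 4, 5}
Sat(a ∨ (a ∨ ¬b)) = {0, 1, 4, 5}
AF (a ∨ (a ∨ ¬b)): least fixpoint, start Z0 = {0, 1, 4, 5}, add states with every successor in Z. Already a fixed point.
Sat(AF (a ∨ (a ∨ ¬b))) = {0, 1, 4, 5}
|Sat(AF (a ∨ (a ∨ ¬b)))| = |{0, 1, 4, 5}| = 4.

4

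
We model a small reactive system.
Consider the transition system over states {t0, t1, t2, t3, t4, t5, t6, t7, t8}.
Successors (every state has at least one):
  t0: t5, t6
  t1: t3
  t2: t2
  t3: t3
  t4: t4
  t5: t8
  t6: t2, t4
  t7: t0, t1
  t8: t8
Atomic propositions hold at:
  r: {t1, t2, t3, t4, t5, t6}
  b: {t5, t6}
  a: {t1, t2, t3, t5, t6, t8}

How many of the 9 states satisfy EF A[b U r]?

8

A[b U r]: least fixpoint, start Z0 = Sat(r) = {t1, t2, t3, t4, t5, t6}, add states in Sat(b) with every successor in Z. Already a fixed point.
Sat(A[b U r]) = {t1, t2, t3, t4, t5, t6}
EF A[b U r]: least fixpoint, start Z0 = {t1, t2, t3, t4, t5, t6}, add states with some successor in Z. Z1 = {t0, t1, t2, t3, t4, t5, t6, t7}; fixed.
Sat(EF A[b U r]) = {t0, t1, t2, t3, t4, t5, t6, t7}
|Sat(EF A[b U r])| = |{t0, t1, t2, t3, t4, t5, t6, t7}| = 8.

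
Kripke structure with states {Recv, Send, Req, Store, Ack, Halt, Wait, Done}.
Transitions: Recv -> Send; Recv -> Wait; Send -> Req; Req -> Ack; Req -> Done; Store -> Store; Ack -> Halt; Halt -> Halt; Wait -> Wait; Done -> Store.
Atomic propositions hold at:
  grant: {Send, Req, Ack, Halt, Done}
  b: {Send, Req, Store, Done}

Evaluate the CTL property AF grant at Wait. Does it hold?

No

AF grant: least fixpoint, start Z0 = {Send, Req, Ack, Halt, Done}, add states with every successor in Z. Already a fixed point.
Sat(AF grant) = {Send, Req, Ack, Halt, Done}
Wait ∉ Sat(AF grant) = {Send, Req, Ack, Halt, Done}, so the formula does not hold at Wait.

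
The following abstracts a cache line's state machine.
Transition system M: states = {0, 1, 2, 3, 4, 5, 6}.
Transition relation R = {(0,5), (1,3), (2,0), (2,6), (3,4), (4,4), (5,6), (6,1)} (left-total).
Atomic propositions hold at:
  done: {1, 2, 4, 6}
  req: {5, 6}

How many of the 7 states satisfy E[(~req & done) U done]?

Sat(~req) = {0, 1, 2, 3, 4}
Sat(~req & done) = {1, 2, 4}
E[(~req & done) U done]: least fixpoint, start Z0 = Sat(done) = {1, 2, 4, 6}, add states in Sat(~req & done) with some successor in Z. Already a fixed point.
Sat(E[(~req & done) U done]) = {1, 2, 4, 6}
|Sat(E[(~req & done) U done])| = |{1, 2, 4, 6}| = 4.

4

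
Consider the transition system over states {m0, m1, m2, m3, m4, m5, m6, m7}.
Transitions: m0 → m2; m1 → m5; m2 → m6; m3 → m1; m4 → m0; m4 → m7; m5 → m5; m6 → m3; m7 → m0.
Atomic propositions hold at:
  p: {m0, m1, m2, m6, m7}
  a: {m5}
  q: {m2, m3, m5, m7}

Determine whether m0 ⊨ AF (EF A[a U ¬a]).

Sat(¬a) = {m0, m1, m2, m3, m4, m6, m7}
A[a U ¬a]: least fixpoint, start Z0 = Sat(¬a) = {m0, m1, m2, m3, m4, m6, m7}, add states in Sat(a) with every successor in Z. Already a fixed point.
Sat(A[a U ¬a]) = {m0, m1, m2, m3, m4, m6, m7}
EF A[a U ¬a]: least fixpoint, start Z0 = {m0, m1, m2, m3, m4, m6, m7}, add states with some successor in Z. Already a fixed point.
Sat(EF A[a U ¬a]) = {m0, m1, m2, m3, m4, m6, m7}
AF (EF A[a U ¬a]): least fixpoint, start Z0 = {m0, m1, m2, m3, m4, m6, m7}, add states with every successor in Z. Already a fixed point.
Sat(AF (EF A[a U ¬a])) = {m0, m1, m2, m3, m4, m6, m7}
m0 ∈ Sat(AF (EF A[a U ¬a])) = {m0, m1, m2, m3, m4, m6, m7}, so the formula holds at m0.

Yes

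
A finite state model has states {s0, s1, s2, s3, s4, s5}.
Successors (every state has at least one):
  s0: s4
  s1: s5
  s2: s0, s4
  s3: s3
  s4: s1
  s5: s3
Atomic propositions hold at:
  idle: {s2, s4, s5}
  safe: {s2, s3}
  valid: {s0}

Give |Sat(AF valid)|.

1

AF valid: least fixpoint, start Z0 = {s0}, add states with every successor in Z. Already a fixed point.
Sat(AF valid) = {s0}
|Sat(AF valid)| = |{s0}| = 1.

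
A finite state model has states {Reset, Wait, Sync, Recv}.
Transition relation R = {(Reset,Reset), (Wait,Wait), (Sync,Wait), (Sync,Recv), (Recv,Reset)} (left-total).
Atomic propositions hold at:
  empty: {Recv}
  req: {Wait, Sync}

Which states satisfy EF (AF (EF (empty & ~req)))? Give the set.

{Sync, Recv}

Sat(~req) = {Reset, Recv}
Sat(empty & ~req) = {Recv}
EF (empty & ~req): least fixpoint, start Z0 = {Recv}, add states with some successor in Z. Z1 = {Sync, Recv}; fixed.
Sat(EF (empty & ~req)) = {Sync, Recv}
AF (EF (empty & ~req)): least fixpoint, start Z0 = {Sync, Recv}, add states with every successor in Z. Already a fixed point.
Sat(AF (EF (empty & ~req))) = {Sync, Recv}
EF (AF (EF (empty & ~req))): least fixpoint, start Z0 = {Sync, Recv}, add states with some successor in Z. Already a fixed point.
Sat(EF (AF (EF (empty & ~req)))) = {Sync, Recv}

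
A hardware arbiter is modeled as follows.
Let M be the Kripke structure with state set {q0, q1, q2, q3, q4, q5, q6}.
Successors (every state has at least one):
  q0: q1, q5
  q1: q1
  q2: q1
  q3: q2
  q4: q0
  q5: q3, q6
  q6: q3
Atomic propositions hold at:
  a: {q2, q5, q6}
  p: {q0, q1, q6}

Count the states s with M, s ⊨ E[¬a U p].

4

Sat(¬a) = {q0, q1, q3, q4}
E[¬a U p]: least fixpoint, start Z0 = Sat(p) = {q0, q1, q6}, add states in Sat(¬a) with some successor in Z. Z1 = {q0, q1, q4, q6}; fixed.
Sat(E[¬a U p]) = {q0, q1, q4, q6}
|Sat(E[¬a U p])| = |{q0, q1, q4, q6}| = 4.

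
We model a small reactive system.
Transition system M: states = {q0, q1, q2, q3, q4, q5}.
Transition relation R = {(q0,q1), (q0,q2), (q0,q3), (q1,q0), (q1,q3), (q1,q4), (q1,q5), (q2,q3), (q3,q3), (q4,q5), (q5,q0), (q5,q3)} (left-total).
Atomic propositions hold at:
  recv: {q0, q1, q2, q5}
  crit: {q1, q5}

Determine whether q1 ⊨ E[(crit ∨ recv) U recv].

Sat(crit ∨ recv) = {q0, q1, q2, q5}
E[(crit ∨ recv) U recv]: least fixpoint, start Z0 = Sat(recv) = {q0, q1, q2, q5}, add states in Sat(crit ∨ recv) with some successor in Z. Already a fixed point.
Sat(E[(crit ∨ recv) U recv]) = {q0, q1, q2, q5}
q1 ∈ Sat(E[(crit ∨ recv) U recv]) = {q0, q1, q2, q5}, so the formula holds at q1.

Yes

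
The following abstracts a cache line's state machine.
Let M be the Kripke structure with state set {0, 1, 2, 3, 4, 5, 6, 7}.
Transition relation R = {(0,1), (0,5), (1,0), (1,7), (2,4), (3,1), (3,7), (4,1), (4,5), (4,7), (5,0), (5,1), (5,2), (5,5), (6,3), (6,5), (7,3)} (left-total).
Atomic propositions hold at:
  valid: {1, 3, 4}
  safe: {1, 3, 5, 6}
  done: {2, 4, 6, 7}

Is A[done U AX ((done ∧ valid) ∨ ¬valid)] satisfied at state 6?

Sat(done ∧ valid) = {4}
Sat(¬valid) = {0, 2, 5, 6, 7}
Sat((done ∧ valid) ∨ ¬valid) = {0, 2, 4, 5, 6, 7}
Sat(AX ((done ∧ valid) ∨ ¬valid)) = {s : every successor in {0, 2, 4, 5, 6, 7}} = {1, 2}
A[done U AX ((done ∧ valid) ∨ ¬valid)]: least fixpoint, start Z0 = Sat(AX ((done ∧ valid) ∨ ¬valid)) = {1, 2}, add states in Sat(done) with every successor in Z. Already a fixed point.
Sat(A[done U AX ((done ∧ valid) ∨ ¬valid)]) = {1, 2}
6 ∉ Sat(A[done U AX ((done ∧ valid) ∨ ¬valid)]) = {1, 2}, so the formula does not hold at 6.

No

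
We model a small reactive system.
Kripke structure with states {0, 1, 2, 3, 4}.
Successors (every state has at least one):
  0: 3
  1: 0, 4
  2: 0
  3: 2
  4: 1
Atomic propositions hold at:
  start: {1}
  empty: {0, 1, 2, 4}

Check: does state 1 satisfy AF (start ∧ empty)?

Yes

Sat(start ∧ empty) = {1}
AF (start ∧ empty): least fixpoint, start Z0 = {1}, add states with every successor in Z. Z1 = {1, 4}; fixed.
Sat(AF (start ∧ empty)) = {1, 4}
1 ∈ Sat(AF (start ∧ empty)) = {1, 4}, so the formula holds at 1.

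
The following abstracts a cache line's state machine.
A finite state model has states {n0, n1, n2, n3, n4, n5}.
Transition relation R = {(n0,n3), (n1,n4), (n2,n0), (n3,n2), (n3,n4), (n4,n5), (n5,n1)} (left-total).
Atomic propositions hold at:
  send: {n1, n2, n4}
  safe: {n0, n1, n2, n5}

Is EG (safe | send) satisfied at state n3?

Sat(safe | send) = {n0, n1, n2, n4, n5}
EG (safe | send): greatest fixpoint, start Z0 = {n0, n1, n2, n4, n5}, keep only states in Sat with some successor in Z. Z1 = {n1, n2, n4, n5}; Z2 = {n1, n4, n5}; fixed.
Sat(EG (safe | send)) = {n1, n4, n5}
n3 ∉ Sat(EG (safe | send)) = {n1, n4, n5}, so the formula does not hold at n3.

No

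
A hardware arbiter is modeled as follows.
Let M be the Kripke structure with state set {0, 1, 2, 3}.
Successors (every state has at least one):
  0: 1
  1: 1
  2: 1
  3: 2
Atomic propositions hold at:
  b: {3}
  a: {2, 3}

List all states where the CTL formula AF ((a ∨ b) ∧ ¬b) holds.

{2, 3}

Sat(a ∨ b) = {2, 3}
Sat(¬b) = {0, 1, 2}
Sat((a ∨ b) ∧ ¬b) = {2}
AF ((a ∨ b) ∧ ¬b): least fixpoint, start Z0 = {2}, add states with every successor in Z. Z1 = {2, 3}; fixed.
Sat(AF ((a ∨ b) ∧ ¬b)) = {2, 3}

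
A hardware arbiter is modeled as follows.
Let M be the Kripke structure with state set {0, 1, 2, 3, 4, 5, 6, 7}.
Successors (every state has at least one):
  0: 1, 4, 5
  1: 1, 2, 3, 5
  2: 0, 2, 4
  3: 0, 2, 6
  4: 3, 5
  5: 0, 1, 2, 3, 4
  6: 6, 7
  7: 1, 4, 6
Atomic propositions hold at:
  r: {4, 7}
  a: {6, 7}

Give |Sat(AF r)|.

2

AF r: least fixpoint, start Z0 = {4, 7}, add states with every successor in Z. Already a fixed point.
Sat(AF r) = {4, 7}
|Sat(AF r)| = |{4, 7}| = 2.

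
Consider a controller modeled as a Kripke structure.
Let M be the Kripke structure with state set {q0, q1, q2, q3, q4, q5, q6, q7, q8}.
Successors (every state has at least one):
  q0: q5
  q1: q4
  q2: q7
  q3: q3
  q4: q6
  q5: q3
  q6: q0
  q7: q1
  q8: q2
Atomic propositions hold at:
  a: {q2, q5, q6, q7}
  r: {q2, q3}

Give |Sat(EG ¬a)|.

1

Sat(¬a) = {q0, q1, q3, q4, q8}
EG ¬a: greatest fixpoint, start Z0 = {q0, q1, q3, q4, q8}, keep only states in Sat with some successor in Z. Z1 = {q1, q3}; Z2 = {q3}; fixed.
Sat(EG ¬a) = {q3}
|Sat(EG ¬a)| = |{q3}| = 1.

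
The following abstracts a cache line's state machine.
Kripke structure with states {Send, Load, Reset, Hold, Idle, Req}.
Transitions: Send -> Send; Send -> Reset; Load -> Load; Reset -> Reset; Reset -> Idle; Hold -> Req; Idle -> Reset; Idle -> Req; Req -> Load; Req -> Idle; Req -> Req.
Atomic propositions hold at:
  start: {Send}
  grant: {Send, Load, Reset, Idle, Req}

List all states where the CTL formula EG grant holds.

{Send, Load, Reset, Idle, Req}

EG grant: greatest fixpoint, start Z0 = {Send, Load, Reset, Idle, Req}, keep only states in Sat with some successor in Z. Already a fixed point.
Sat(EG grant) = {Send, Load, Reset, Idle, Req}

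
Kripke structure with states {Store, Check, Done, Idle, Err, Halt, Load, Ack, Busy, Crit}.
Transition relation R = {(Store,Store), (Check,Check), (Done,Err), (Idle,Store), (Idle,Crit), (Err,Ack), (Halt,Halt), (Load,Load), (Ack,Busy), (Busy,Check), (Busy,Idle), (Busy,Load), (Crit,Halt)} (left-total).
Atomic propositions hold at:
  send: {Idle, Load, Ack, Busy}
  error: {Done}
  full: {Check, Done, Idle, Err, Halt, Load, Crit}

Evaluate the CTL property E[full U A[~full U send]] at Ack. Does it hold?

Yes

Sat(~full) = {Store, Ack, Busy}
A[~full U send]: least fixpoint, start Z0 = Sat(send) = {Idle, Load, Ack, Busy}, add states in Sat(~full) with every successor in Z. Already a fixed point.
Sat(A[~full U send]) = {Idle, Load, Ack, Busy}
E[full U A[~full U send]]: least fixpoint, start Z0 = Sat(A[~full U send]) = {Idle, Load, Ack, Busy}, add states in Sat(full) with some successor in Z. Z1 = {Idle, Err, Load, Ack, Busy}; Z2 = {Done, Idle, Err, Load, Ack, Busy}; fixed.
Sat(E[full U A[~full U send]]) = {Done, Idle, Err, Load, Ack, Busy}
Ack ∈ Sat(E[full U A[~full U send]]) = {Done, Idle, Err, Load, Ack, Busy}, so the formula holds at Ack.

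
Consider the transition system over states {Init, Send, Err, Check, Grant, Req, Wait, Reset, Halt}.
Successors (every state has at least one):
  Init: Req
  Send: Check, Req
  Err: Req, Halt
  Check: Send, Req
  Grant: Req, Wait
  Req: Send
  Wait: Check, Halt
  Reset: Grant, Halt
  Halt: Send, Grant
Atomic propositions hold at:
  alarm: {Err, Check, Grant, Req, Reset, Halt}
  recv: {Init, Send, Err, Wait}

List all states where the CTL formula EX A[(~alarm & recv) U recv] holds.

Sat(~alarm) = {Init, Send, Wait}
Sat(~alarm & recv) = {Init, Send, Wait}
A[(~alarm & recv) U recv]: least fixpoint, start Z0 = Sat(recv) = {Init, Send, Err, Wait}, add states in Sat(~alarm & recv) with every successor in Z. Already a fixed point.
Sat(A[(~alarm & recv) U recv]) = {Init, Send, Err, Wait}
Sat(EX A[(~alarm & recv) U recv]) = {s : some successor in {Init, Send, Err, Wait}} = {Check, Grant, Req, Halt}

{Check, Grant, Req, Halt}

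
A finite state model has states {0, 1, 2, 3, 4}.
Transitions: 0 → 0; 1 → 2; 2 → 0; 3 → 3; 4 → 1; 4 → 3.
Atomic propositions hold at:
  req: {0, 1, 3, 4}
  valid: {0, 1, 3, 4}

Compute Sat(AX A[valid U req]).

A[valid U req]: least fixpoint, start Z0 = Sat(req) = {0, 1, 3, 4}, add states in Sat(valid) with every successor in Z. Already a fixed point.
Sat(A[valid U req]) = {0, 1, 3, 4}
Sat(AX A[valid U req]) = {s : every successor in {0, 1, 3, 4}} = {0, 2, 3, 4}

{0, 2, 3, 4}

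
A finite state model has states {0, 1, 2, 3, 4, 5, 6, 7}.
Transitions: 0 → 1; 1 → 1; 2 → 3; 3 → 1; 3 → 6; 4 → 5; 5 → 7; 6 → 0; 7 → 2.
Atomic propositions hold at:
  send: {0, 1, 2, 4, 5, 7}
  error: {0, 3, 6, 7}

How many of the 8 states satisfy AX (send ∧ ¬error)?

4

Sat(¬error) = {1, 2, 4, 5}
Sat(send ∧ ¬error) = {1, 2, 4, 5}
Sat(AX (send ∧ ¬error)) = {s : every successor in {1, 2, 4, 5}} = {0, 1, 4, 7}
|Sat(AX (send ∧ ¬error))| = |{0, 1, 4, 7}| = 4.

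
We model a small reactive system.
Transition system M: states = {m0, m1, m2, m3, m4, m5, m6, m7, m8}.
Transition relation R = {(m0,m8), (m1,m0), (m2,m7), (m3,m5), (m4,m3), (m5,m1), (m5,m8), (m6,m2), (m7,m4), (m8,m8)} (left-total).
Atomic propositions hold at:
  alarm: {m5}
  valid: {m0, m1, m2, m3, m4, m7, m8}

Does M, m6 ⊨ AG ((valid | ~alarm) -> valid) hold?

Sat(~alarm) = {m0, m1, m2, m3, m4, m6, m7, m8}
Sat(valid | ~alarm) = {m0, m1, m2, m3, m4, m6, m7, m8}
Sat((valid | ~alarm) -> valid) = {m0, m1, m2, m3, m4, m5, m7, m8}
AG ((valid | ~alarm) -> valid): greatest fixpoint, start Z0 = {m0, m1, m2, m3, m4, m5, m7, m8}, keep only states in Sat with every successor in Z. Already a fixed point.
Sat(AG ((valid | ~alarm) -> valid)) = {m0, m1, m2, m3, m4, m5, m7, m8}
m6 ∉ Sat(AG ((valid | ~alarm) -> valid)) = {m0, m1, m2, m3, m4, m5, m7, m8}, so the formula does not hold at m6.

No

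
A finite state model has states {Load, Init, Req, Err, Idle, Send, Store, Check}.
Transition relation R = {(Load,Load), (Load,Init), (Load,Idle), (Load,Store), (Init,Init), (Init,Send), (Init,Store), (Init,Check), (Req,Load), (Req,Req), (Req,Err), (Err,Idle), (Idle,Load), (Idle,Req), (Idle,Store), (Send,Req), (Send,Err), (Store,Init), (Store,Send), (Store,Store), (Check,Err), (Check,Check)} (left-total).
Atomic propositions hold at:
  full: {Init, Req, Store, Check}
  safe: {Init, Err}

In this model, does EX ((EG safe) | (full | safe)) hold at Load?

EG safe: greatest fixpoint, start Z0 = {Init, Err}, keep only states in Sat with some successor in Z. Z1 = {Init}; fixed.
Sat(EG safe) = {Init}
Sat(full | safe) = {Init, Req, Err, Store, Check}
Sat((EG safe) | (full | safe)) = {Init, Req, Err, Store, Check}
Sat(EX ((EG safe) | (full | safe))) = {s : some successor in {Init, Req, Err, Store, Check}} = {Load, Init, Req, Idle, Send, Store, Check}
Load ∈ Sat(EX ((EG safe) | (full | safe))) = {Load, Init, Req, Idle, Send, Store, Check}, so the formula holds at Load.

Yes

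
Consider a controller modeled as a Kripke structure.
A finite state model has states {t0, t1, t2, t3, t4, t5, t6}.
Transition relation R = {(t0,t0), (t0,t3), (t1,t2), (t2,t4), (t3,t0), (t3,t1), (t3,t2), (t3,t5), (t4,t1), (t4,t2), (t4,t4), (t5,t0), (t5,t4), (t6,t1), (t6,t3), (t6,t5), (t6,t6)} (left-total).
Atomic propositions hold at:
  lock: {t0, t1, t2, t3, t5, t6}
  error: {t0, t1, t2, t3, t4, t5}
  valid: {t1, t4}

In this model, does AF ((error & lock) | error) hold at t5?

Yes

Sat(error & lock) = {t0, t1, t2, t3, t5}
Sat((error & lock) | error) = {t0, t1, t2, t3, t4, t5}
AF ((error & lock) | error): least fixpoint, start Z0 = {t0, t1, t2, t3, t4, t5}, add states with every successor in Z. Already a fixed point.
Sat(AF ((error & lock) | error)) = {t0, t1, t2, t3, t4, t5}
t5 ∈ Sat(AF ((error & lock) | error)) = {t0, t1, t2, t3, t4, t5}, so the formula holds at t5.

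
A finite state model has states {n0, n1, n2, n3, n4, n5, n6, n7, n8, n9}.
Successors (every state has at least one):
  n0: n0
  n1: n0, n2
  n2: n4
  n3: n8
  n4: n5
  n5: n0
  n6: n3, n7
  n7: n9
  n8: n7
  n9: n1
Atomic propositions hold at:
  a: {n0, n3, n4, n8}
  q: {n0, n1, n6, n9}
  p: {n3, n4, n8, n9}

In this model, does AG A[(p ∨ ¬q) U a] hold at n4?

Yes

Sat(¬q) = {n2, n3, n4, n5, n7, n8}
Sat(p ∨ ¬q) = {n2, n3, n4, n5, n7, n8, n9}
A[(p ∨ ¬q) U a]: least fixpoint, start Z0 = Sat(a) = {n0, n3, n4, n8}, add states in Sat(p ∨ ¬q) with every successor in Z. Z1 = {n0, n2, n3, n4, n5, n8}; fixed.
Sat(A[(p ∨ ¬q) U a]) = {n0, n2, n3, n4, n5, n8}
AG A[(p ∨ ¬q) U a]: greatest fixpoint, start Z0 = {n0, n2, n3, n4, n5, n8}, keep only states in Sat with every successor in Z. Z1 = {n0, n2, n3, n4, n5}; Z2 = {n0, n2, n4, n5}; fixed.
Sat(AG A[(p ∨ ¬q) U a]) = {n0, n2, n4, n5}
n4 ∈ Sat(AG A[(p ∨ ¬q) U a]) = {n0, n2, n4, n5}, so the formula holds at n4.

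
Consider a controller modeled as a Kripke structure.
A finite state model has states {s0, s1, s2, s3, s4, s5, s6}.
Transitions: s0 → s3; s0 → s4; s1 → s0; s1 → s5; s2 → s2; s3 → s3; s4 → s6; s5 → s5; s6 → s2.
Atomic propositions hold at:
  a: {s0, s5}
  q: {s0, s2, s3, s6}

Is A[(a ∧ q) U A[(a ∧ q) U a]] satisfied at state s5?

Sat(a ∧ q) = {s0}
A[(a ∧ q) U a]: least fixpoint, start Z0 = Sat(a) = {s0, s5}, add states in Sat(a ∧ q) with every successor in Z. Already a fixed point.
Sat(A[(a ∧ q) U a]) = {s0, s5}
A[(a ∧ q) U A[(a ∧ q) U a]]: least fixpoint, start Z0 = Sat(A[(a ∧ q) U a]) = {s0, s5}, add states in Sat(a ∧ q) with every successor in Z. Already a fixed point.
Sat(A[(a ∧ q) U A[(a ∧ q) U a]]) = {s0, s5}
s5 ∈ Sat(A[(a ∧ q) U A[(a ∧ q) U a]]) = {s0, s5}, so the formula holds at s5.

Yes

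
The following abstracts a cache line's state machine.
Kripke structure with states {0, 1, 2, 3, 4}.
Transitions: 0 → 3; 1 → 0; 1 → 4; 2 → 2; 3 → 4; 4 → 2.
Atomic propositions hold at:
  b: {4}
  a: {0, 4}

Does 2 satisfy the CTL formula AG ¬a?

Sat(¬a) = {1, 2, 3}
AG ¬a: greatest fixpoint, start Z0 = {1, 2, 3}, keep only states in Sat with every successor in Z. Z1 = {2}; fixed.
Sat(AG ¬a) = {2}
2 ∈ Sat(AG ¬a) = {2}, so the formula holds at 2.

Yes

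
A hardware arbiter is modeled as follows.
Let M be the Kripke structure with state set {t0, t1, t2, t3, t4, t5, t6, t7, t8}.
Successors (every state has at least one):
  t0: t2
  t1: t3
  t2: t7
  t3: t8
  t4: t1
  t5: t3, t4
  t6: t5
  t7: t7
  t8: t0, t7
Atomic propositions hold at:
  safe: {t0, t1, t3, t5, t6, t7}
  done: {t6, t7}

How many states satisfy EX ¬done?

7

Sat(¬done) = {t0, t1, t2, t3, t4, t5, t8}
Sat(EX ¬done) = {s : some successor in {t0, t1, t2, t3, t4, t5, t8}} = {t0, t1, t3, t4, t5, t6, t8}
|Sat(EX ¬done)| = |{t0, t1, t3, t4, t5, t6, t8}| = 7.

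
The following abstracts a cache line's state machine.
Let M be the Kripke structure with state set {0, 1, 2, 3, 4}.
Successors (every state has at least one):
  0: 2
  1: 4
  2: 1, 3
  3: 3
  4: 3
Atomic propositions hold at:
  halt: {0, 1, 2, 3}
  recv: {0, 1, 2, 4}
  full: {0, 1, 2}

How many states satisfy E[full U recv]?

E[full U recv]: least fixpoint, start Z0 = Sat(recv) = {0, 1, 2, 4}, add states in Sat(full) with some successor in Z. Already a fixed point.
Sat(E[full U recv]) = {0, 1, 2, 4}
|Sat(E[full U recv])| = |{0, 1, 2, 4}| = 4.

4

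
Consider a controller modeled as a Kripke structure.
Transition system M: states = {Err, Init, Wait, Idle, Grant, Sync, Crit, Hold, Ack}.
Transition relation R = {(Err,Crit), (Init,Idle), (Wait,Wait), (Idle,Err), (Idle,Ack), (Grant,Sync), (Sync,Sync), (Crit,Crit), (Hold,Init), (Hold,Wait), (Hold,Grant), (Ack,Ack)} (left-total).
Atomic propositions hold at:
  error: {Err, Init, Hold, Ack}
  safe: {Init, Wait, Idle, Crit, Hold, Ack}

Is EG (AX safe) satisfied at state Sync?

Sat(AX safe) = {s : every successor in {Init, Wait, Idle, Crit, Hold, Ack}} = {Err, Init, Wait, Crit, Ack}
EG (AX safe): greatest fixpoint, start Z0 = {Err, Init, Wait, Crit, Ack}, keep only states in Sat with some successor in Z. Z1 = {Err, Wait, Crit, Ack}; fixed.
Sat(EG (AX safe)) = {Err, Wait, Crit, Ack}
Sync ∉ Sat(EG (AX safe)) = {Err, Wait, Crit, Ack}, so the formula does not hold at Sync.

No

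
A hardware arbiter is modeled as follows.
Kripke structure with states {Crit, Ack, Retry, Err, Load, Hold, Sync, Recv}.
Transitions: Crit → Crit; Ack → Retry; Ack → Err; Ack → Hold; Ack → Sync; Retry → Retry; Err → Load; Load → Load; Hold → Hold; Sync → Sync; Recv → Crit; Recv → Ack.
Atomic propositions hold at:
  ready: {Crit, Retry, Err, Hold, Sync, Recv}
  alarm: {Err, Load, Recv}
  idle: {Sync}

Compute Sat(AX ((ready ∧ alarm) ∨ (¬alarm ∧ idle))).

Sat(ready ∧ alarm) = {Err, Recv}
Sat(¬alarm) = {Crit, Ack, Retry, Hold, Sync}
Sat(¬alarm ∧ idle) = {Sync}
Sat((ready ∧ alarm) ∨ (¬alarm ∧ idle)) = {Err, Sync, Recv}
Sat(AX ((ready ∧ alarm) ∨ (¬alarm ∧ idle))) = {s : every successor in {Err, Sync, Recv}} = {Sync}

{Sync}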